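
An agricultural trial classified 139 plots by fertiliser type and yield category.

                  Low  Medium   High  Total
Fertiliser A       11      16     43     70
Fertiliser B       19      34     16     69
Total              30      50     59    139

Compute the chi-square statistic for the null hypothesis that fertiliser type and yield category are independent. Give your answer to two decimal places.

20.96

Grand total N = 139.
Expected counts (row total × column total / N):
  Fertiliser A, Low: 70×30/139 = 15.108
  Fertiliser A, Medium: 70×50/139 = 25.180
  Fertiliser A, High: 70×59/139 = 29.712
  Fertiliser B, Low: 69×30/139 = 14.892
  Fertiliser B, Medium: 69×50/139 = 24.820
  Fertiliser B, High: 69×59/139 = 29.288
Contributions (O − E)²/E:
  (11 − 15.108)²/15.108 = 1.1170
  (16 − 25.180)²/25.180 = 3.3468
  (43 − 29.712)²/29.712 = 5.9427
  (19 − 14.892)²/14.892 = 1.1332
  (34 − 24.820)²/24.820 = 3.3953
  (16 − 29.288)²/29.288 = 6.0288
χ² = 1.1170 + 3.3468 + 5.9427 + 1.1332 + 3.3953 + 6.0288 = 20.96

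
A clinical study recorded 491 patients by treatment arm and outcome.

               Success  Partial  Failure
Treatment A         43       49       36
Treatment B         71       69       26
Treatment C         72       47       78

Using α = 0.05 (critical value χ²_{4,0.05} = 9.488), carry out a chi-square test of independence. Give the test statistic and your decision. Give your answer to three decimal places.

29.399; reject H₀

Row totals: 128, 166, 197. Column totals: 186, 165, 140. Grand total N = 491.
Expected counts (row total × column total / N):
  Treatment A, Success: 128×186/491 = 48.4888
  Treatment A, Partial: 128×165/491 = 43.0143
  Treatment A, Failure: 128×140/491 = 36.4969
  Treatment B, Success: 166×186/491 = 62.8839
  Treatment B, Partial: 166×165/491 = 55.7841
  Treatment B, Failure: 166×140/491 = 47.3320
  Treatment C, Success: 197×186/491 = 74.6273
  Treatment C, Partial: 197×165/491 = 66.2016
  Treatment C, Failure: 197×140/491 = 56.1711
Contributions (O − E)²/E:
  (43 − 48.4888)²/48.4888 = 0.6213
  (49 − 43.0143)²/43.0143 = 0.8329
  (36 − 36.4969)²/36.4969 = 0.0068
  (71 − 62.8839)²/62.8839 = 1.0475
  (69 − 55.7841)²/55.7841 = 3.1310
  (26 − 47.3320)²/47.3320 = 9.6141
  (72 − 74.6273)²/74.6273 = 0.0925
  (47 − 66.2016)²/66.2016 = 5.5694
  (78 − 56.1711)²/56.1711 = 8.4830
χ² = 0.6213 + 0.8329 + 0.0068 + 1.0475 + 3.1310 + 9.6141 + 0.0925 + 5.5694 + 8.4830 = 29.399
df = (3−1)(3−1) = 4. Since 29.399 > 9.488, reject the null hypothesis of independence at α = 0.05.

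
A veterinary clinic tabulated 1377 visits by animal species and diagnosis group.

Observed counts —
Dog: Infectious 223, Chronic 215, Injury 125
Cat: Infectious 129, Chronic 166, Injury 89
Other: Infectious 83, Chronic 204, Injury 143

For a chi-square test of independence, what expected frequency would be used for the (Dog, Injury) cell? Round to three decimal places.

145.963

Row total (Dog) = 563; column total (Injury) = 357; grand total N = 1377.
Expected count = (row total × column total) / N = 563 × 357 / 1377 = 145.963.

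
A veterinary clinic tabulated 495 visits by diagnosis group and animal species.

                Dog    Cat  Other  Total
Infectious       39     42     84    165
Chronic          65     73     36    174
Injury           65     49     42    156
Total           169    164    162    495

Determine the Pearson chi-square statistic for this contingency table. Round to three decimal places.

Grand total N = 495.
Expected counts (row total × column total / N):
  Infectious, Dog: 165×169/495 = 56.3333
  Infectious, Cat: 165×164/495 = 54.6667
  Infectious, Other: 165×162/495 = 54.0000
  Chronic, Dog: 174×169/495 = 59.4061
  Chronic, Cat: 174×164/495 = 57.6485
  Chronic, Other: 174×162/495 = 56.9455
  Injury, Dog: 156×169/495 = 53.2606
  Injury, Cat: 156×164/495 = 51.6848
  Injury, Other: 156×162/495 = 51.0545
Contributions (O − E)²/E:
  (39 − 56.3333)²/56.3333 = 5.3333
  (42 − 54.6667)²/54.6667 = 2.9350
  (84 − 54.0000)²/54.0000 = 16.6667
  (65 − 59.4061)²/59.4061 = 0.5267
  (73 − 57.6485)²/57.6485 = 4.0880
  (36 − 56.9455)²/56.9455 = 7.7041
  (65 − 53.2606)²/53.2606 = 2.5875
  (49 − 51.6848)²/51.6848 = 0.1395
  (42 − 51.0545)²/51.0545 = 1.6058
χ² = 5.3333 + 2.9350 + 16.6667 + 0.5267 + 4.0880 + 7.7041 + 2.5875 + 0.1395 + 1.6058 = 41.587

41.587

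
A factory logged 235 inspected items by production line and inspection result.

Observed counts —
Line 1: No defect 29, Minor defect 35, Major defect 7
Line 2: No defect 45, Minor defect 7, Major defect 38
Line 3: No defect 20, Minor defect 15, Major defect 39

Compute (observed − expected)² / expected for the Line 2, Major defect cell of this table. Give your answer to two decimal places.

Row total (Line 2) = 90; column total (Major defect) = 84; N = 235.
Expected count E = 90 × 84 / 235 = 32.1702.
Contribution = (O − E)²/E = (38 − 32.1702)² / 32.1702 = 1.06.

1.06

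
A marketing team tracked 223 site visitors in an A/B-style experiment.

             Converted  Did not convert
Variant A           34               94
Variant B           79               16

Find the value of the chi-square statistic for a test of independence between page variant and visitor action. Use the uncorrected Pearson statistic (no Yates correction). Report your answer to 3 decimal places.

Row totals: 128, 95. Column totals: 113, 110. Grand total N = 223.
Expected counts (row total × column total / N):
  Variant A, Converted: 128×113/223 = 64.8610
  Variant A, Did not convert: 128×110/223 = 63.1390
  Variant B, Converted: 95×113/223 = 48.1390
  Variant B, Did not convert: 95×110/223 = 46.8610
Contributions (O − E)²/E:
  (34 − 64.8610)²/64.8610 = 14.6837
  (94 − 63.1390)²/63.1390 = 15.0842
  (79 − 48.1390)²/48.1390 = 19.7844
  (16 − 46.8610)²/46.8610 = 20.3240
χ² = 14.6837 + 15.0842 + 19.7844 + 20.3240 = 69.876

69.876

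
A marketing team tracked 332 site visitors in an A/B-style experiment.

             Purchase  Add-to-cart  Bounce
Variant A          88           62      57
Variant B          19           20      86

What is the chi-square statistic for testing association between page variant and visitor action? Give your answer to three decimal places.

54.990

Row totals: 207, 125. Column totals: 107, 82, 143. Grand total N = 332.
Expected counts (row total × column total / N):
  Variant A, Purchase: 207×107/332 = 66.7139
  Variant A, Add-to-cart: 207×82/332 = 51.1265
  Variant A, Bounce: 207×143/332 = 89.1596
  Variant B, Purchase: 125×107/332 = 40.2861
  Variant B, Add-to-cart: 125×82/332 = 30.8735
  Variant B, Bounce: 125×143/332 = 53.8404
Contributions (O − E)²/E:
  (88 − 66.7139)²/66.7139 = 6.7917
  (62 − 51.1265)²/51.1265 = 2.3126
  (57 − 89.1596)²/89.1596 = 11.5999
  (19 − 40.2861)²/40.2861 = 11.2470
  (20 − 30.8735)²/30.8735 = 3.8296
  (86 − 53.8404)²/53.8404 = 19.2094
χ² = 6.7917 + 2.3126 + 11.5999 + 11.2470 + 3.8296 + 19.2094 = 54.990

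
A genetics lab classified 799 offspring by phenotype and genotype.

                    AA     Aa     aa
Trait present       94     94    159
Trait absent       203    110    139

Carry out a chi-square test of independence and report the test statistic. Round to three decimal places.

Row totals: 347, 452. Column totals: 297, 204, 298. Grand total N = 799.
Expected counts (row total × column total / N):
  Trait present, AA: 347×297/799 = 128.98498
  Trait present, Aa: 347×204/799 = 88.59574
  Trait present, aa: 347×298/799 = 129.41927
  Trait absent, AA: 452×297/799 = 168.01502
  Trait absent, Aa: 452×204/799 = 115.40426
  Trait absent, aa: 452×298/799 = 168.58073
Contributions (O − E)²/E:
  (94 − 128.98498)²/128.98498 = 9.4891
  (94 − 88.59574)²/88.59574 = 0.3297
  (159 − 129.41927)²/129.41927 = 6.7611
  (203 − 168.01502)²/168.01502 = 7.2848
  (110 − 115.40426)²/115.40426 = 0.2531
  (139 − 168.58073)²/168.58073 = 5.1905
χ² = 9.4891 + 0.3297 + 6.7611 + 7.2848 + 0.2531 + 5.1905 = 29.308

29.308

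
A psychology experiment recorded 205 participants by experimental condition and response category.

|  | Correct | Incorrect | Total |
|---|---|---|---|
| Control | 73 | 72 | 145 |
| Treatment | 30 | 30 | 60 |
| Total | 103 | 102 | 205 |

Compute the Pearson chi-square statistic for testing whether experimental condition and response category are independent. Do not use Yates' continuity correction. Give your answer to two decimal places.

Grand total N = 205.
Expected counts (row total × column total / N):
  Control, Correct: 145×103/205 = 72.854
  Control, Incorrect: 145×102/205 = 72.146
  Treatment, Correct: 60×103/205 = 30.146
  Treatment, Incorrect: 60×102/205 = 29.854
Contributions (O − E)²/E:
  (73 − 72.854)²/72.854 = 0.0003
  (72 − 72.146)²/72.146 = 0.0003
  (30 − 30.146)²/30.146 = 0.0007
  (30 − 29.854)²/29.854 = 0.0007
χ² = 0.0003 + 0.0003 + 0.0007 + 0.0007 = 0.00

0.00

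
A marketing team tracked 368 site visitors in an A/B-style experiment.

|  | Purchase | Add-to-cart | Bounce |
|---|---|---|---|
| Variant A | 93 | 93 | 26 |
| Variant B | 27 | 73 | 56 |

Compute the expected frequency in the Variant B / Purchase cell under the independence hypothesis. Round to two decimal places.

Row total (Variant B) = 156; column total (Purchase) = 120; grand total N = 368.
Expected count = (row total × column total) / N = 156 × 120 / 368 = 50.87.

50.87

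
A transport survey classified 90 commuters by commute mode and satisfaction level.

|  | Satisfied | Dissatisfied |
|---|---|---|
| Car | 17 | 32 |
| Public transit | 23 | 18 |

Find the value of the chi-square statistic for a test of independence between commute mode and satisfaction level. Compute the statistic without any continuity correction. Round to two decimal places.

Row totals: 49, 41. Column totals: 40, 50. Grand total N = 90.
Expected counts (row total × column total / N):
  Car, Satisfied: 49×40/90 = 21.778
  Car, Dissatisfied: 49×50/90 = 27.222
  Public transit, Satisfied: 41×40/90 = 18.222
  Public transit, Dissatisfied: 41×50/90 = 22.778
Contributions (O − E)²/E:
  (17 − 21.778)²/21.778 = 1.0483
  (32 − 27.222)²/27.222 = 0.8386
  (23 − 18.222)²/18.222 = 1.2528
  (18 − 22.778)²/22.778 = 1.0023
χ² = 1.0483 + 0.8386 + 1.2528 + 1.0023 = 4.14

4.14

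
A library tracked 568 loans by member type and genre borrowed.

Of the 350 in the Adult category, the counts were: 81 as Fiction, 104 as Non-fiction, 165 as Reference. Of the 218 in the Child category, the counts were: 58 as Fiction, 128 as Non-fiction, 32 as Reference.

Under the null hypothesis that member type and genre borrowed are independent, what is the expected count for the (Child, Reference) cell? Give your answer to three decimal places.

75.609

Row total (Child) = 218; column total (Reference) = 197; grand total N = 568.
Expected count = (row total × column total) / N = 218 × 197 / 568 = 75.609.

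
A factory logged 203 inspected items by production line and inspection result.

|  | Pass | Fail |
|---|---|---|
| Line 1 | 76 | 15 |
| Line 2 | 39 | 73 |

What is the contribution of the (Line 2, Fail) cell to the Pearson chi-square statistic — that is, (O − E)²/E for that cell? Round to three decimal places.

Row total (Line 2) = 112; column total (Fail) = 88; N = 203.
Expected count E = 112 × 88 / 203 = 48.5517.
Contribution = (O − E)²/E = (73 − 48.5517)² / 48.5517 = 12.311.

12.311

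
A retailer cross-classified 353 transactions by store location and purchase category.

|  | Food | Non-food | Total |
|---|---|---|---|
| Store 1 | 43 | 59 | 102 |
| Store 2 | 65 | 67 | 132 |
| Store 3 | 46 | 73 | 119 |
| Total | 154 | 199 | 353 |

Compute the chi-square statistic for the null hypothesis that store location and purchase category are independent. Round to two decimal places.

Grand total N = 353.
Expected counts (row total × column total / N):
  Store 1, Food: 102×154/353 = 44.499
  Store 1, Non-food: 102×199/353 = 57.501
  Store 2, Food: 132×154/353 = 57.586
  Store 2, Non-food: 132×199/353 = 74.414
  Store 3, Food: 119×154/353 = 51.915
  Store 3, Non-food: 119×199/353 = 67.085
Contributions (O − E)²/E:
  (43 − 44.499)²/44.499 = 0.0505
  (59 − 57.501)²/57.501 = 0.0391
  (65 − 57.586)²/57.586 = 0.9545
  (67 − 74.414)²/74.414 = 0.7387
  (46 − 51.915)²/51.915 = 0.6739
  (73 − 67.085)²/67.085 = 0.5215
χ² = 0.0505 + 0.0391 + 0.9545 + 0.7387 + 0.6739 + 0.5215 = 2.98

2.98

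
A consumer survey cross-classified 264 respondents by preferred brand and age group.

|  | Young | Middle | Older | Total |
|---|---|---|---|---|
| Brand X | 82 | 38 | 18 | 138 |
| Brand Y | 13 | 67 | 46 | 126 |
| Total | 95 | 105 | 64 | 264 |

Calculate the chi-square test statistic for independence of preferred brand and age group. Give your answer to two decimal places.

Grand total N = 264.
Expected counts (row total × column total / N):
  Brand X, Young: 138×95/264 = 49.6591
  Brand X, Middle: 138×105/264 = 54.8864
  Brand X, Older: 138×64/264 = 33.4545
  Brand Y, Young: 126×95/264 = 45.3409
  Brand Y, Middle: 126×105/264 = 50.1136
  Brand Y, Older: 126×64/264 = 30.5455
Contributions (O − E)²/E:
  (82 − 49.6591)²/49.6591 = 21.0623
  (38 − 54.8864)²/54.8864 = 5.1953
  (18 − 33.4545)²/33.4545 = 7.1393
  (13 − 45.3409)²/45.3409 = 23.0682
  (67 − 50.1136)²/50.1136 = 5.6901
  (46 − 30.5455)²/30.5455 = 7.8192
χ² = 21.0623 + 5.1953 + 7.1393 + 23.0682 + 5.6901 + 7.8192 = 69.97

69.97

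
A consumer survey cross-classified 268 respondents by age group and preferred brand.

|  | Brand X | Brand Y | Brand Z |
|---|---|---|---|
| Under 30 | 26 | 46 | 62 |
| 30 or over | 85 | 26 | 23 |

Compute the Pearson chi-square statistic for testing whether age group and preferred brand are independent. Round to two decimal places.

Row totals: 134, 134. Column totals: 111, 72, 85. Grand total N = 268.
Expected counts (row total × column total / N):
  Under 30, Brand X: 134×111/268 = 55.500
  Under 30, Brand Y: 134×72/268 = 36.000
  Under 30, Brand Z: 134×85/268 = 42.500
  30 or over, Brand X: 134×111/268 = 55.500
  30 or over, Brand Y: 134×72/268 = 36.000
  30 or over, Brand Z: 134×85/268 = 42.500
Contributions (O − E)²/E:
  (26 − 55.500)²/55.500 = 15.6802
  (46 − 36.000)²/36.000 = 2.7778
  (62 − 42.500)²/42.500 = 8.9471
  (85 − 55.500)²/55.500 = 15.6802
  (26 − 36.000)²/36.000 = 2.7778
  (23 − 42.500)²/42.500 = 8.9471
χ² = 15.6802 + 2.7778 + 8.9471 + 15.6802 + 2.7778 + 8.9471 = 54.81

54.81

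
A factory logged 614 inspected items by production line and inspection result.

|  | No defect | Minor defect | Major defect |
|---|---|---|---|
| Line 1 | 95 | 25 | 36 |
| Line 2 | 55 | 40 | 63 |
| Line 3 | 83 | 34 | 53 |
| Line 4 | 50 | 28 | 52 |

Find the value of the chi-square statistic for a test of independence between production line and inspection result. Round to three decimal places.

Row totals: 156, 158, 170, 130. Column totals: 283, 127, 204. Grand total N = 614.
Expected counts (row total × column total / N):
  Line 1, No defect: 156×283/614 = 71.9023
  Line 1, Minor defect: 156×127/614 = 32.2671
  Line 1, Major defect: 156×204/614 = 51.8306
  Line 2, No defect: 158×283/614 = 72.8241
  Line 2, Minor defect: 158×127/614 = 32.6808
  Line 2, Major defect: 158×204/614 = 52.4951
  Line 3, No defect: 170×283/614 = 78.3550
  Line 3, Minor defect: 170×127/614 = 35.1629
  Line 3, Major defect: 170×204/614 = 56.4821
  Line 4, No defect: 130×283/614 = 59.9186
  Line 4, Minor defect: 130×127/614 = 26.8893
  Line 4, Major defect: 130×204/614 = 43.1922
Contributions (O − E)²/E:
  (95 − 71.9023)²/71.9023 = 7.4198
  (25 − 32.2671)²/32.2671 = 1.6367
  (36 − 51.8306)²/51.8306 = 4.8351
  (55 − 72.8241)²/72.8241 = 4.3625
  (40 − 32.6808)²/32.6808 = 1.6392
  (63 − 52.4951)²/52.4951 = 2.1022
  (83 − 78.3550)²/78.3550 = 0.2754
  (34 − 35.1629)²/35.1629 = 0.0385
  (53 − 56.4821)²/56.4821 = 0.2147
  (50 − 59.9186)²/59.9186 = 1.6419
  (28 − 26.8893)²/26.8893 = 0.0459
  (52 − 43.1922)²/43.1922 = 1.7961
χ² = 7.4198 + 1.6367 + 4.8351 + 4.3625 + 1.6392 + 2.1022 + 0.2754 + 0.0385 + 0.2147 + 1.6419 + 0.0459 + 1.7961 = 26.008

26.008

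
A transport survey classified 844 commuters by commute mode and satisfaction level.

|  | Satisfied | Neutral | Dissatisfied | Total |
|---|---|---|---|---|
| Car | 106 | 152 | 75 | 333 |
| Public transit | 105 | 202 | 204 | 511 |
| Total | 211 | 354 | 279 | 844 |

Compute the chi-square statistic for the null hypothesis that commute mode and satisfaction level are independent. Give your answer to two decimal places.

Grand total N = 844.
Expected counts (row total × column total / N):
  Car, Satisfied: 333×211/844 = 83.250
  Car, Neutral: 333×354/844 = 139.671
  Car, Dissatisfied: 333×279/844 = 110.079
  Public transit, Satisfied: 511×211/844 = 127.750
  Public transit, Neutral: 511×354/844 = 214.329
  Public transit, Dissatisfied: 511×279/844 = 168.921
Contributions (O − E)²/E:
  (106 − 83.250)²/83.250 = 6.2170
  (152 − 139.671)²/139.671 = 1.0883
  (75 − 110.079)²/110.079 = 11.1787
  (105 − 127.750)²/127.750 = 4.0514
  (202 − 214.329)²/214.329 = 0.7092
  (204 − 168.921)²/168.921 = 7.2847
χ² = 6.2170 + 1.0883 + 11.1787 + 4.0514 + 0.7092 + 7.2847 = 30.53

30.53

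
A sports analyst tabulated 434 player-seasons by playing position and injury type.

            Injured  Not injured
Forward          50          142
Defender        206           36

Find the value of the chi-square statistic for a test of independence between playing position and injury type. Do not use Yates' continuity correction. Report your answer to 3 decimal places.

154.476

Row totals: 192, 242. Column totals: 256, 178. Grand total N = 434.
Expected counts (row total × column total / N):
  Forward, Injured: 192×256/434 = 113.2535
  Forward, Not injured: 192×178/434 = 78.7465
  Defender, Injured: 242×256/434 = 142.7465
  Defender, Not injured: 242×178/434 = 99.2535
Contributions (O − E)²/E:
  (50 − 113.2535)²/113.2535 = 35.3279
  (142 − 78.7465)²/78.7465 = 50.8087
  (206 − 142.7465)²/142.7465 = 28.0287
  (36 − 99.2535)²/99.2535 = 40.3110
χ² = 35.3279 + 50.8087 + 28.0287 + 40.3110 = 154.476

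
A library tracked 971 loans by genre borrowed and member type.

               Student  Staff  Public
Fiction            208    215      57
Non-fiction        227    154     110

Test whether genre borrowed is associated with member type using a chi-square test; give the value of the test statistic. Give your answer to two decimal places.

27.61

Row totals: 480, 491. Column totals: 435, 369, 167. Grand total N = 971.
Expected counts (row total × column total / N):
  Fiction, Student: 480×435/971 = 215.036
  Fiction, Staff: 480×369/971 = 182.410
  Fiction, Public: 480×167/971 = 82.554
  Non-fiction, Student: 491×435/971 = 219.964
  Non-fiction, Staff: 491×369/971 = 186.590
  Non-fiction, Public: 491×167/971 = 84.446
Contributions (O − E)²/E:
  (208 − 215.036)²/215.036 = 0.2302
  (215 − 182.410)²/182.410 = 5.8226
  (57 − 82.554)²/82.554 = 7.9101
  (227 − 219.964)²/219.964 = 0.2251
  (154 − 186.590)²/186.590 = 5.6922
  (110 − 84.446)²/84.446 = 7.7328
χ² = 0.2302 + 5.8226 + 7.9101 + 0.2251 + 5.6922 + 7.7328 = 27.61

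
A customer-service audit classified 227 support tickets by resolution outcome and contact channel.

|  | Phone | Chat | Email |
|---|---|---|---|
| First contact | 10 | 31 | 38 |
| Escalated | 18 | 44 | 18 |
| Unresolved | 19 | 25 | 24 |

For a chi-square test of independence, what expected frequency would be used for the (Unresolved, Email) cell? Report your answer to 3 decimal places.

Row total (Unresolved) = 68; column total (Email) = 80; grand total N = 227.
Expected count = (row total × column total) / N = 68 × 80 / 227 = 23.965.

23.965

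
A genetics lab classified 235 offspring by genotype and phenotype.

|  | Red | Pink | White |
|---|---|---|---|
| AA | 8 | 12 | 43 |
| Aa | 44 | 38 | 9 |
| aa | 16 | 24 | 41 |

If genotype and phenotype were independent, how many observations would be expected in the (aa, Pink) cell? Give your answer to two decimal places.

Row total (aa) = 81; column total (Pink) = 74; grand total N = 235.
Expected count = (row total × column total) / N = 81 × 74 / 235 = 25.51.

25.51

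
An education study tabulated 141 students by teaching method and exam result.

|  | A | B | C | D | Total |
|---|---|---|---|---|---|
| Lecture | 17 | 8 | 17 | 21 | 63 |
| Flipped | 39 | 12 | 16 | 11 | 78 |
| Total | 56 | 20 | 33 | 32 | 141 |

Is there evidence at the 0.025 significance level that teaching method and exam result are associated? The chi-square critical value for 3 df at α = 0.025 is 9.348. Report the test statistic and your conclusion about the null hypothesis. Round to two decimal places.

11.13; reject H₀

Grand total N = 141.
Expected counts (row total × column total / N):
  Lecture, A: 63×56/141 = 25.021
  Lecture, B: 63×20/141 = 8.936
  Lecture, C: 63×33/141 = 14.745
  Lecture, D: 63×32/141 = 14.298
  Flipped, A: 78×56/141 = 30.979
  Flipped, B: 78×20/141 = 11.064
  Flipped, C: 78×33/141 = 18.255
  Flipped, D: 78×32/141 = 17.702
Contributions (O − E)²/E:
  (17 − 25.021)²/25.021 = 2.5713
  (8 − 8.936)²/8.936 = 0.0980
  (17 − 14.745)²/14.745 = 0.3449
  (21 − 14.298)²/14.298 = 3.1415
  (39 − 30.979)²/30.979 = 2.0768
  (12 − 11.064)²/11.064 = 0.0792
  (16 − 18.255)²/18.255 = 0.2786
  (11 − 17.702)²/17.702 = 2.5374
χ² = 2.5713 + 0.0980 + 0.3449 + 3.1415 + 2.0768 + 0.0792 + 0.2786 + 2.5374 = 11.13
df = (2−1)(4−1) = 3. Since 11.13 > 9.348, reject the null hypothesis of independence at α = 0.025.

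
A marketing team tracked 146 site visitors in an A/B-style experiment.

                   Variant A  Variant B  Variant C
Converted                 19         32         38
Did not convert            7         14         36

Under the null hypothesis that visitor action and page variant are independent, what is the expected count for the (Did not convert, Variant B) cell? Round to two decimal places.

Row total (Did not convert) = 57; column total (Variant B) = 46; grand total N = 146.
Expected count = (row total × column total) / N = 57 × 46 / 146 = 17.96.

17.96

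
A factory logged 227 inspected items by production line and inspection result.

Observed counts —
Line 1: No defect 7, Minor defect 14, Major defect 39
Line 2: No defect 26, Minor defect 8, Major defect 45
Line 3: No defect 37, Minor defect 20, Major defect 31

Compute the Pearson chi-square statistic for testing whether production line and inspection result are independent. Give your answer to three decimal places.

Row totals: 60, 79, 88. Column totals: 70, 42, 115. Grand total N = 227.
Expected counts (row total × column total / N):
  Line 1, No defect: 60×70/227 = 18.5022
  Line 1, Minor defect: 60×42/227 = 11.1013
  Line 1, Major defect: 60×115/227 = 30.3965
  Line 2, No defect: 79×70/227 = 24.3612
  Line 2, Minor defect: 79×42/227 = 14.6167
  Line 2, Major defect: 79×115/227 = 40.0220
  Line 3, No defect: 88×70/227 = 27.1366
  Line 3, Minor defect: 88×42/227 = 16.2819
  Line 3, Major defect: 88×115/227 = 44.5815
Contributions (O − E)²/E:
  (7 − 18.5022)²/18.5022 = 7.1505
  (14 − 11.1013)²/11.1013 = 0.7569
  (39 − 30.3965)²/30.3965 = 2.4352
  (26 − 24.3612)²/24.3612 = 0.1102
  (8 − 14.6167)²/14.6167 = 2.9953
  (45 − 40.0220)²/40.0220 = 0.6192
  (37 − 27.1366)²/27.1366 = 3.5851
  (20 − 16.2819)²/16.2819 = 0.8491
  (31 − 44.5815)²/44.5815 = 4.1375
χ² = 7.1505 + 0.7569 + 2.4352 + 0.1102 + 2.9953 + 0.6192 + 3.5851 + 0.8491 + 4.1375 = 22.639

22.639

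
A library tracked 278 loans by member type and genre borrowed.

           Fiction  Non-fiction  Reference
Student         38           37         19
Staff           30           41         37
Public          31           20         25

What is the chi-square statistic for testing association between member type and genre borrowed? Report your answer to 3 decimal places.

Row totals: 94, 108, 76. Column totals: 99, 98, 81. Grand total N = 278.
Expected counts (row total × column total / N):
  Student, Fiction: 94×99/278 = 33.474820
  Student, Non-fiction: 94×98/278 = 33.136691
  Student, Reference: 94×81/278 = 27.388489
  Staff, Fiction: 108×99/278 = 38.460432
  Staff, Non-fiction: 108×98/278 = 38.071942
  Staff, Reference: 108×81/278 = 31.467626
  Public, Fiction: 76×99/278 = 27.064748
  Public, Non-fiction: 76×98/278 = 26.791367
  Public, Reference: 76×81/278 = 22.143885
Contributions (O − E)²/E:
  (38 − 33.474820)²/33.474820 = 0.6117
  (37 − 33.136691)²/33.136691 = 0.4504
  (19 − 27.388489)²/27.388489 = 2.5692
  (30 − 38.460432)²/38.460432 = 1.8611
  (41 − 38.071942)²/38.071942 = 0.2252
  (37 − 31.467626)²/31.467626 = 0.9727
  (31 − 27.064748)²/27.064748 = 0.5722
  (20 − 26.791367)²/26.791367 = 1.7215
  (25 − 22.143885)²/22.143885 = 0.3684
χ² = 0.6117 + 0.4504 + 2.5692 + 1.8611 + 0.2252 + 0.9727 + 0.5722 + 1.7215 + 0.3684 = 9.352

9.352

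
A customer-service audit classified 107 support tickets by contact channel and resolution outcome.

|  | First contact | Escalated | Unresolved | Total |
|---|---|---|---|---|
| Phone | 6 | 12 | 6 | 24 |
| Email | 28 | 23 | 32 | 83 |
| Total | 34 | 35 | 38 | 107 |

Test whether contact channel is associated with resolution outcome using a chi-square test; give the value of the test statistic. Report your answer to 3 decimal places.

Grand total N = 107.
Expected counts (row total × column total / N):
  Phone, First contact: 24×34/107 = 7.6262
  Phone, Escalated: 24×35/107 = 7.8505
  Phone, Unresolved: 24×38/107 = 8.5234
  Email, First contact: 83×34/107 = 26.3738
  Email, Escalated: 83×35/107 = 27.1495
  Email, Unresolved: 83×38/107 = 29.4766
Contributions (O − E)²/E:
  (6 − 7.6262)²/7.6262 = 0.3468
  (12 − 7.8505)²/7.8505 = 2.1933
  (6 − 8.5234)²/8.5234 = 0.7471
  (28 − 26.3738)²/26.3738 = 0.1003
  (23 − 27.1495)²/27.1495 = 0.6342
  (32 − 29.4766)²/29.4766 = 0.2160
χ² = 0.3468 + 2.1933 + 0.7471 + 0.1003 + 0.6342 + 0.2160 = 4.238

4.238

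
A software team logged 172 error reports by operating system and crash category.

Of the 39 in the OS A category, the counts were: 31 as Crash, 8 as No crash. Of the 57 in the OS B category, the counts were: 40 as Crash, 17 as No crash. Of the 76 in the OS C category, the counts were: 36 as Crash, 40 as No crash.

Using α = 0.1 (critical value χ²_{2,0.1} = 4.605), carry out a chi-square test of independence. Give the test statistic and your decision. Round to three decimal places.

13.611; reject H₀

Row totals: 39, 57, 76. Column totals: 107, 65. Grand total N = 172.
Expected counts (row total × column total / N):
  OS A, Crash: 39×107/172 = 24.2616
  OS A, No crash: 39×65/172 = 14.7384
  OS B, Crash: 57×107/172 = 35.4593
  OS B, No crash: 57×65/172 = 21.5407
  OS C, Crash: 76×107/172 = 47.2791
  OS C, No crash: 76×65/172 = 28.7209
Contributions (O − E)²/E:
  (31 − 24.2616)²/24.2616 = 1.8715
  (8 − 14.7384)²/14.7384 = 3.0808
  (40 − 35.4593)²/35.4593 = 0.5815
  (17 − 21.5407)²/21.5407 = 0.9572
  (36 − 47.2791)²/47.2791 = 2.6908
  (40 − 28.7209)²/28.7209 = 4.4295
χ² = 1.8715 + 3.0808 + 0.5815 + 0.9572 + 2.6908 + 4.4295 = 13.611
df = (3−1)(2−1) = 2. Since 13.611 > 4.605, reject the null hypothesis of independence at α = 0.1.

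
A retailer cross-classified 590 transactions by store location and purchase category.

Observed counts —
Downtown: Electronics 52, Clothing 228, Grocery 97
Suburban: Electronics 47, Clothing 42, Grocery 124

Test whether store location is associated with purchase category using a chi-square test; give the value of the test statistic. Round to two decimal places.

93.31

Row totals: 377, 213. Column totals: 99, 270, 221. Grand total N = 590.
Expected counts (row total × column total / N):
  Downtown, Electronics: 377×99/590 = 63.259
  Downtown, Clothing: 377×270/590 = 172.525
  Downtown, Grocery: 377×221/590 = 141.215
  Suburban, Electronics: 213×99/590 = 35.741
  Suburban, Clothing: 213×270/590 = 97.475
  Suburban, Grocery: 213×221/590 = 79.785
Contributions (O − E)²/E:
  (52 − 63.259)²/63.259 = 2.0039
  (228 − 172.525)²/172.525 = 17.8379
  (97 − 141.215)²/141.215 = 13.8439
  (47 − 35.741)²/35.741 = 3.5468
  (42 − 97.475)²/97.475 = 31.5719
  (124 − 79.785)²/79.785 = 24.5029
χ² = 2.0039 + 17.8379 + 13.8439 + 3.5468 + 31.5719 + 24.5029 = 93.31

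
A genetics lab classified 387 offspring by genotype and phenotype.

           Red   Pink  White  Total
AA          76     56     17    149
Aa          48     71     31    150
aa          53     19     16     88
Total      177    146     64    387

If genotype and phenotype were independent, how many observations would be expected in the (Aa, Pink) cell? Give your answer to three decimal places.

Row total (Aa) = 150; column total (Pink) = 146; grand total N = 387.
Expected count = (row total × column total) / N = 150 × 146 / 387 = 56.589.

56.589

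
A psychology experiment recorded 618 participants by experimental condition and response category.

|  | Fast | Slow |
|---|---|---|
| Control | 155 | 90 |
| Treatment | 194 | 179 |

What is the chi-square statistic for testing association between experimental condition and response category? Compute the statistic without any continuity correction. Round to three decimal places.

7.620

Row totals: 245, 373. Column totals: 349, 269. Grand total N = 618.
Expected counts (row total × column total / N):
  Control, Fast: 245×349/618 = 138.3576
  Control, Slow: 245×269/618 = 106.6424
  Treatment, Fast: 373×349/618 = 210.6424
  Treatment, Slow: 373×269/618 = 162.3576
Contributions (O − E)²/E:
  (155 − 138.3576)²/138.3576 = 2.0018
  (90 − 106.6424)²/106.6424 = 2.5972
  (194 − 210.6424)²/210.6424 = 1.3149
  (179 − 162.3576)²/162.3576 = 1.7059
χ² = 2.0018 + 2.5972 + 1.3149 + 1.7059 = 7.620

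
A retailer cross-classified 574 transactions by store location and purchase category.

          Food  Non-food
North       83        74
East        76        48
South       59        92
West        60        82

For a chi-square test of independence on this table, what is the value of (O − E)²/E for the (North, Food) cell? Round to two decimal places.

0.64

Row total (North) = 157; column total (Food) = 278; N = 574.
Expected count E = 157 × 278 / 574 = 76.038.
Contribution = (O − E)²/E = (83 − 76.038)² / 76.038 = 0.64.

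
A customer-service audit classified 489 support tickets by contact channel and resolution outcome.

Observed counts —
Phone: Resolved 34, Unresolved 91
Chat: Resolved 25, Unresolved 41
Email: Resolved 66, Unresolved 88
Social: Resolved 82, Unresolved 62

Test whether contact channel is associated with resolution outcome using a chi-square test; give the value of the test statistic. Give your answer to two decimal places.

24.87

Row totals: 125, 66, 154, 144. Column totals: 207, 282. Grand total N = 489.
Expected counts (row total × column total / N):
  Phone, Resolved: 125×207/489 = 52.914
  Phone, Unresolved: 125×282/489 = 72.086
  Chat, Resolved: 66×207/489 = 27.939
  Chat, Unresolved: 66×282/489 = 38.061
  Email, Resolved: 154×207/489 = 65.190
  Email, Unresolved: 154×282/489 = 88.810
  Social, Resolved: 144×207/489 = 60.957
  Social, Unresolved: 144×282/489 = 83.043
Contributions (O − E)²/E:
  (34 − 52.914)²/52.914 = 6.7608
  (91 − 72.086)²/72.086 = 4.9627
  (25 − 27.939)²/27.939 = 0.3092
  (41 − 38.061)²/38.061 = 0.2269
  (66 − 65.190)²/65.190 = 0.0101
  (88 − 88.810)²/88.810 = 0.0074
  (82 − 60.957)²/60.957 = 7.2643
  (62 − 83.043)²/83.043 = 5.3323
χ² = 6.7608 + 4.9627 + 0.3092 + 0.2269 + 0.0101 + 0.0074 + 7.2643 + 5.3323 = 24.87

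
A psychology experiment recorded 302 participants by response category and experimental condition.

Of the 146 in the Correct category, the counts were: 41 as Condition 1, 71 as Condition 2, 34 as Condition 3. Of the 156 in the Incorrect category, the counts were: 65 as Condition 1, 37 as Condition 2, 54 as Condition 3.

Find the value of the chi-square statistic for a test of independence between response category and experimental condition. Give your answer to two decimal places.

20.37

Row totals: 146, 156. Column totals: 106, 108, 88. Grand total N = 302.
Expected counts (row total × column total / N):
  Correct, Condition 1: 146×106/302 = 51.245
  Correct, Condition 2: 146×108/302 = 52.212
  Correct, Condition 3: 146×88/302 = 42.543
  Incorrect, Condition 1: 156×106/302 = 54.755
  Incorrect, Condition 2: 156×108/302 = 55.788
  Incorrect, Condition 3: 156×88/302 = 45.457
Contributions (O − E)²/E:
  (41 − 51.245)²/51.245 = 2.0482
  (71 − 52.212)²/52.212 = 6.7607
  (34 − 42.543)²/42.543 = 1.7155
  (65 − 54.755)²/54.755 = 1.9169
  (37 − 55.788)²/55.788 = 6.3273
  (54 − 45.457)²/45.457 = 1.6055
χ² = 2.0482 + 6.7607 + 1.7155 + 1.9169 + 6.3273 + 1.6055 = 20.37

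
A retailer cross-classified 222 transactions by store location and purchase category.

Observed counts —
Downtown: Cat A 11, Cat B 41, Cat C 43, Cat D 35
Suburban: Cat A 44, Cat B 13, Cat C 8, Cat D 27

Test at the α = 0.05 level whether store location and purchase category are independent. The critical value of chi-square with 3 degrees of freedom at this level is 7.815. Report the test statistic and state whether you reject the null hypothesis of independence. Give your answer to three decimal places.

54.462; reject H₀

Row totals: 130, 92. Column totals: 55, 54, 51, 62. Grand total N = 222.
Expected counts (row total × column total / N):
  Downtown, Cat A: 130×55/222 = 32.20721
  Downtown, Cat B: 130×54/222 = 31.62162
  Downtown, Cat C: 130×51/222 = 29.86486
  Downtown, Cat D: 130×62/222 = 36.30631
  Suburban, Cat A: 92×55/222 = 22.79279
  Suburban, Cat B: 92×54/222 = 22.37838
  Suburban, Cat C: 92×51/222 = 21.13514
  Suburban, Cat D: 92×62/222 = 25.69369
Contributions (O − E)²/E:
  (11 − 32.20721)²/32.20721 = 13.9641
  (41 − 31.62162)²/31.62162 = 2.7815
  (43 − 29.86486)²/29.86486 = 5.7771
  (35 − 36.30631)²/36.30631 = 0.0470
  (44 − 22.79279)²/22.79279 = 19.7319
  (13 − 22.37838)²/22.37838 = 3.9303
  (8 − 21.13514)²/21.13514 = 8.1633
  (27 − 25.69369)²/25.69369 = 0.0664
χ² = 13.9641 + 2.7815 + 5.7771 + 0.0470 + 19.7319 + 3.9303 + 8.1633 + 0.0664 = 54.462
df = (2−1)(4−1) = 3. Since 54.462 > 7.815, reject the null hypothesis of independence at α = 0.05.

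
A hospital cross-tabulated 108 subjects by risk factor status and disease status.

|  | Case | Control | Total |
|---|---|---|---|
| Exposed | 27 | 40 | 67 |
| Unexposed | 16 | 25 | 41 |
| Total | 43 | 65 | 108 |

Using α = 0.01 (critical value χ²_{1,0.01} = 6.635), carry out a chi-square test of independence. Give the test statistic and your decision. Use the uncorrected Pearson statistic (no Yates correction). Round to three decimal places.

0.017; fail to reject H₀

Grand total N = 108.
Expected counts (row total × column total / N):
  Exposed, Case: 67×43/108 = 26.6759
  Exposed, Control: 67×65/108 = 40.3241
  Unexposed, Case: 41×43/108 = 16.3241
  Unexposed, Control: 41×65/108 = 24.6759
Contributions (O − E)²/E:
  (27 − 26.6759)²/26.6759 = 0.0039
  (40 − 40.3241)²/40.3241 = 0.0026
  (16 − 16.3241)²/16.3241 = 0.0064
  (25 − 24.6759)²/24.6759 = 0.0043
χ² = 0.0039 + 0.0026 + 0.0064 + 0.0043 = 0.017
df = (2−1)(2−1) = 1. Since 0.017 < 6.635, fail to reject the null hypothesis of independence at α = 0.01.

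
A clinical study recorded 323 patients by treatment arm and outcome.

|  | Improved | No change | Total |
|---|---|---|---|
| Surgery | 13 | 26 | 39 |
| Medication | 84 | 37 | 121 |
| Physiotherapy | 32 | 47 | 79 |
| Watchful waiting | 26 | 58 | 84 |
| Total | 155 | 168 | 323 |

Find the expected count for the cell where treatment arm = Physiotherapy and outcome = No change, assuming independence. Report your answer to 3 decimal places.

41.090

Row total (Physiotherapy) = 79; column total (No change) = 168; grand total N = 323.
Expected count = (row total × column total) / N = 79 × 168 / 323 = 41.090.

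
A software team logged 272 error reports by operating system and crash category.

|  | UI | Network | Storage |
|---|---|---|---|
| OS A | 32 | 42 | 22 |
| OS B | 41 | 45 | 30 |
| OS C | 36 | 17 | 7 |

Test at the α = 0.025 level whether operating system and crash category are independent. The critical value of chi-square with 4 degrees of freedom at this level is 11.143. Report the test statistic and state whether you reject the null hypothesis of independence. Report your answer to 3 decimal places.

Row totals: 96, 116, 60. Column totals: 109, 104, 59. Grand total N = 272.
Expected counts (row total × column total / N):
  OS A, UI: 96×109/272 = 38.4706
  OS A, Network: 96×104/272 = 36.7059
  OS A, Storage: 96×59/272 = 20.8235
  OS B, UI: 116×109/272 = 46.4853
  OS B, Network: 116×104/272 = 44.3529
  OS B, Storage: 116×59/272 = 25.1618
  OS C, UI: 60×109/272 = 24.0441
  OS C, Network: 60×104/272 = 22.9412
  OS C, Storage: 60×59/272 = 13.0147
Contributions (O − E)²/E:
  (32 − 38.4706)²/38.4706 = 1.0883
  (42 − 36.7059)²/36.7059 = 0.7636
  (22 − 20.8235)²/20.8235 = 0.0665
  (41 − 46.4853)²/46.4853 = 0.6473
  (45 − 44.3529)²/44.3529 = 0.0094
  (30 − 25.1618)²/25.1618 = 0.9303
  (36 − 24.0441)²/24.0441 = 5.9451
  (17 − 22.9412)²/22.9412 = 1.5386
  (7 − 13.0147)²/13.0147 = 2.7797
χ² = 1.0883 + 0.7636 + 0.0665 + 0.6473 + 0.0094 + 0.9303 + 5.9451 + 1.5386 + 2.7797 = 13.769
df = (3−1)(3−1) = 4. Since 13.769 > 11.143, reject the null hypothesis of independence at α = 0.025.

13.769; reject H₀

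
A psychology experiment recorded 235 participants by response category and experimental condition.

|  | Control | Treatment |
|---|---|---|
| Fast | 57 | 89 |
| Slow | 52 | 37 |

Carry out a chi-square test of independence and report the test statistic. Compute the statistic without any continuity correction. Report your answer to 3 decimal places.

8.356

Row totals: 146, 89. Column totals: 109, 126. Grand total N = 235.
Expected counts (row total × column total / N):
  Fast, Control: 146×109/235 = 67.7191
  Fast, Treatment: 146×126/235 = 78.2809
  Slow, Control: 89×109/235 = 41.2809
  Slow, Treatment: 89×126/235 = 47.7191
Contributions (O − E)²/E:
  (57 − 67.7191)²/67.7191 = 1.6967
  (89 − 78.2809)²/78.2809 = 1.4678
  (52 − 41.2809)²/41.2809 = 2.7833
  (37 − 47.7191)²/47.7191 = 2.4078
χ² = 1.6967 + 1.4678 + 2.7833 + 2.4078 = 8.356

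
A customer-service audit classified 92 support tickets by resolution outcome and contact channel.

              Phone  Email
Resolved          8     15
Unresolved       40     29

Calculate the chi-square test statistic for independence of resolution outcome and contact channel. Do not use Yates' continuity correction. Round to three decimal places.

Row totals: 23, 69. Column totals: 48, 44. Grand total N = 92.
Expected counts (row total × column total / N):
  Resolved, Phone: 23×48/92 = 12.0000
  Resolved, Email: 23×44/92 = 11.0000
  Unresolved, Phone: 69×48/92 = 36.0000
  Unresolved, Email: 69×44/92 = 33.0000
Contributions (O − E)²/E:
  (8 − 12.0000)²/12.0000 = 1.3333
  (15 − 11.0000)²/11.0000 = 1.4545
  (40 − 36.0000)²/36.0000 = 0.4444
  (29 − 33.0000)²/33.0000 = 0.4848
χ² = 1.3333 + 1.4545 + 0.4444 + 0.4848 = 3.717

3.717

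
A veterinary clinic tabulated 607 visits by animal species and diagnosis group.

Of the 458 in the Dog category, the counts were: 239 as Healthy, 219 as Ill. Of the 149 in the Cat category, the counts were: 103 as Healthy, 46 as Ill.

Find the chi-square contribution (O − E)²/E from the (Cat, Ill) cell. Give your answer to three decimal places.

Row total (Cat) = 149; column total (Ill) = 265; N = 607.
Expected count E = 149 × 265 / 607 = 65.0494.
Contribution = (O − E)²/E = (46 − 65.0494)² / 65.0494 = 5.579.

5.579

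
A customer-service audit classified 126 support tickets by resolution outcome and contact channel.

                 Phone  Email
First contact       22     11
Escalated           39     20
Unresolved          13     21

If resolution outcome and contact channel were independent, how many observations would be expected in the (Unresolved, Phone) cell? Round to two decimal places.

19.97

Row total (Unresolved) = 34; column total (Phone) = 74; grand total N = 126.
Expected count = (row total × column total) / N = 34 × 74 / 126 = 19.97.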